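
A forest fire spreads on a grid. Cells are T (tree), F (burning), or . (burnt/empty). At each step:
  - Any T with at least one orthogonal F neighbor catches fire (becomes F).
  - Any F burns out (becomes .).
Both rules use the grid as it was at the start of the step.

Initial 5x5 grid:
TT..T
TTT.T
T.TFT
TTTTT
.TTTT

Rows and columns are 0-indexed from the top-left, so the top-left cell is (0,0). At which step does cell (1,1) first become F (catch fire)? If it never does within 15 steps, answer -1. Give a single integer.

Step 1: cell (1,1)='T' (+3 fires, +1 burnt)
Step 2: cell (1,1)='T' (+5 fires, +3 burnt)
Step 3: cell (1,1)='F' (+5 fires, +5 burnt)
  -> target ignites at step 3
Step 4: cell (1,1)='.' (+4 fires, +5 burnt)
Step 5: cell (1,1)='.' (+2 fires, +4 burnt)
Step 6: cell (1,1)='.' (+0 fires, +2 burnt)
  fire out at step 6

3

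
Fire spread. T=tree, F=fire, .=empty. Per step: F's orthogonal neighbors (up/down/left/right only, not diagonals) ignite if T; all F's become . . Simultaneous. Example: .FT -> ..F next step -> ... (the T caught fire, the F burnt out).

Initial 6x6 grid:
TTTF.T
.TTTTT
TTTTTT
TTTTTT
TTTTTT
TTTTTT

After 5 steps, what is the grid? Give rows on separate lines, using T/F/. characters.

Step 1: 2 trees catch fire, 1 burn out
  TTF..T
  .TTFTT
  TTTTTT
  TTTTTT
  TTTTTT
  TTTTTT
Step 2: 4 trees catch fire, 2 burn out
  TF...T
  .TF.FT
  TTTFTT
  TTTTTT
  TTTTTT
  TTTTTT
Step 3: 6 trees catch fire, 4 burn out
  F....T
  .F...F
  TTF.FT
  TTTFTT
  TTTTTT
  TTTTTT
Step 4: 6 trees catch fire, 6 burn out
  .....F
  ......
  TF...F
  TTF.FT
  TTTFTT
  TTTTTT
Step 5: 6 trees catch fire, 6 burn out
  ......
  ......
  F.....
  TF...F
  TTF.FT
  TTTFTT

......
......
F.....
TF...F
TTF.FT
TTTFTT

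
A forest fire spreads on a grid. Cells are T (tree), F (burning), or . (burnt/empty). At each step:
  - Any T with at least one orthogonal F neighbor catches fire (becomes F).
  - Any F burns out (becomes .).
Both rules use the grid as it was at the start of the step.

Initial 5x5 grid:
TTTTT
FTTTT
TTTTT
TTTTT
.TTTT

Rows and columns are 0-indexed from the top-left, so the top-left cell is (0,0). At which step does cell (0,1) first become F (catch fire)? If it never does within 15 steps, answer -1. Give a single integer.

Step 1: cell (0,1)='T' (+3 fires, +1 burnt)
Step 2: cell (0,1)='F' (+4 fires, +3 burnt)
  -> target ignites at step 2
Step 3: cell (0,1)='.' (+4 fires, +4 burnt)
Step 4: cell (0,1)='.' (+5 fires, +4 burnt)
Step 5: cell (0,1)='.' (+4 fires, +5 burnt)
Step 6: cell (0,1)='.' (+2 fires, +4 burnt)
Step 7: cell (0,1)='.' (+1 fires, +2 burnt)
Step 8: cell (0,1)='.' (+0 fires, +1 burnt)
  fire out at step 8

2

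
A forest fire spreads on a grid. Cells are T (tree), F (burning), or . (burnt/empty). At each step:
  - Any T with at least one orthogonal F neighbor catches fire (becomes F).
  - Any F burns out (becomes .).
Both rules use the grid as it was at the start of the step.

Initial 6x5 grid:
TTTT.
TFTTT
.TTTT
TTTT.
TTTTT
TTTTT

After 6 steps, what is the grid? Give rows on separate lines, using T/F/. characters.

Step 1: 4 trees catch fire, 1 burn out
  TFTT.
  F.FTT
  .FTTT
  TTTT.
  TTTTT
  TTTTT
Step 2: 5 trees catch fire, 4 burn out
  F.FT.
  ...FT
  ..FTT
  TFTT.
  TTTTT
  TTTTT
Step 3: 6 trees catch fire, 5 burn out
  ...F.
  ....F
  ...FT
  F.FT.
  TFTTT
  TTTTT
Step 4: 5 trees catch fire, 6 burn out
  .....
  .....
  ....F
  ...F.
  F.FTT
  TFTTT
Step 5: 3 trees catch fire, 5 burn out
  .....
  .....
  .....
  .....
  ...FT
  F.FTT
Step 6: 2 trees catch fire, 3 burn out
  .....
  .....
  .....
  .....
  ....F
  ...FT

.....
.....
.....
.....
....F
...FT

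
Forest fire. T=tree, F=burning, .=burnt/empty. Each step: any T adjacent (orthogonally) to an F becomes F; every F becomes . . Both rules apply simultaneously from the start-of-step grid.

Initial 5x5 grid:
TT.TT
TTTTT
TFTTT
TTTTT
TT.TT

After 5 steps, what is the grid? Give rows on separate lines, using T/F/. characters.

Step 1: 4 trees catch fire, 1 burn out
  TT.TT
  TFTTT
  F.FTT
  TFTTT
  TT.TT
Step 2: 7 trees catch fire, 4 burn out
  TF.TT
  F.FTT
  ...FT
  F.FTT
  TF.TT
Step 3: 5 trees catch fire, 7 burn out
  F..TT
  ...FT
  ....F
  ...FT
  F..TT
Step 4: 4 trees catch fire, 5 burn out
  ...FT
  ....F
  .....
  ....F
  ...FT
Step 5: 2 trees catch fire, 4 burn out
  ....F
  .....
  .....
  .....
  ....F

....F
.....
.....
.....
....F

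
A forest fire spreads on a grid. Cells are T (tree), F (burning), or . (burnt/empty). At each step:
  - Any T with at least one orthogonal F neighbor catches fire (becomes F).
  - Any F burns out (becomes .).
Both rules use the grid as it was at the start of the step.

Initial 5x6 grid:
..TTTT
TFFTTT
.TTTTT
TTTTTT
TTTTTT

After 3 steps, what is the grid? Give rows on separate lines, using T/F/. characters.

Step 1: 5 trees catch fire, 2 burn out
  ..FTTT
  F..FTT
  .FFTTT
  TTTTTT
  TTTTTT
Step 2: 5 trees catch fire, 5 burn out
  ...FTT
  ....FT
  ...FTT
  TFFTTT
  TTTTTT
Step 3: 7 trees catch fire, 5 burn out
  ....FT
  .....F
  ....FT
  F..FTT
  TFFTTT

....FT
.....F
....FT
F..FTT
TFFTTT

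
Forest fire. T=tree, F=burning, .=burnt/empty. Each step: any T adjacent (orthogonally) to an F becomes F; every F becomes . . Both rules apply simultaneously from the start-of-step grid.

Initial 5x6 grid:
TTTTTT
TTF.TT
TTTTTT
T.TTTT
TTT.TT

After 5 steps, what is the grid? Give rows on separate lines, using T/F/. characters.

Step 1: 3 trees catch fire, 1 burn out
  TTFTTT
  TF..TT
  TTFTTT
  T.TTTT
  TTT.TT
Step 2: 6 trees catch fire, 3 burn out
  TF.FTT
  F...TT
  TF.FTT
  T.FTTT
  TTT.TT
Step 3: 6 trees catch fire, 6 burn out
  F...FT
  ....TT
  F...FT
  T..FTT
  TTF.TT
Step 4: 6 trees catch fire, 6 burn out
  .....F
  ....FT
  .....F
  F...FT
  TF..TT
Step 5: 4 trees catch fire, 6 burn out
  ......
  .....F
  ......
  .....F
  F...FT

......
.....F
......
.....F
F...FT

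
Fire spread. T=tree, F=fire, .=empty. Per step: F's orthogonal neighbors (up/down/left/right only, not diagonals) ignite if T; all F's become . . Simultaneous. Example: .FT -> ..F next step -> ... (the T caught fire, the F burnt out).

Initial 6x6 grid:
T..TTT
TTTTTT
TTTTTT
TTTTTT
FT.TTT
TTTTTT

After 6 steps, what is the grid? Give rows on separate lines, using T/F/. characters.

Step 1: 3 trees catch fire, 1 burn out
  T..TTT
  TTTTTT
  TTTTTT
  FTTTTT
  .F.TTT
  FTTTTT
Step 2: 3 trees catch fire, 3 burn out
  T..TTT
  TTTTTT
  FTTTTT
  .FTTTT
  ...TTT
  .FTTTT
Step 3: 4 trees catch fire, 3 burn out
  T..TTT
  FTTTTT
  .FTTTT
  ..FTTT
  ...TTT
  ..FTTT
Step 4: 5 trees catch fire, 4 burn out
  F..TTT
  .FTTTT
  ..FTTT
  ...FTT
  ...TTT
  ...FTT
Step 5: 5 trees catch fire, 5 burn out
  ...TTT
  ..FTTT
  ...FTT
  ....FT
  ...FTT
  ....FT
Step 6: 5 trees catch fire, 5 burn out
  ...TTT
  ...FTT
  ....FT
  .....F
  ....FT
  .....F

...TTT
...FTT
....FT
.....F
....FT
.....F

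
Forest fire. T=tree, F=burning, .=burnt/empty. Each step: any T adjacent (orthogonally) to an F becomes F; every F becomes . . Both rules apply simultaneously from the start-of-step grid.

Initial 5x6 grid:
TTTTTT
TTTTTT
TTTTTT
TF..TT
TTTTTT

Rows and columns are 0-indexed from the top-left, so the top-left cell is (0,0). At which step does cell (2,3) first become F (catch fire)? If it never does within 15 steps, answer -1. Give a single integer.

Step 1: cell (2,3)='T' (+3 fires, +1 burnt)
Step 2: cell (2,3)='T' (+5 fires, +3 burnt)
Step 3: cell (2,3)='F' (+5 fires, +5 burnt)
  -> target ignites at step 3
Step 4: cell (2,3)='.' (+5 fires, +5 burnt)
Step 5: cell (2,3)='.' (+5 fires, +5 burnt)
Step 6: cell (2,3)='.' (+3 fires, +5 burnt)
Step 7: cell (2,3)='.' (+1 fires, +3 burnt)
Step 8: cell (2,3)='.' (+0 fires, +1 burnt)
  fire out at step 8

3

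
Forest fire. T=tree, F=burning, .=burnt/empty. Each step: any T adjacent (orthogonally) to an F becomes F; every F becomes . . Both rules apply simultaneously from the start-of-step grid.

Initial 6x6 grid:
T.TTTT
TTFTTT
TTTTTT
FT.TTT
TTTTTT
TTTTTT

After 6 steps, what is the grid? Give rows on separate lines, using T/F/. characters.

Step 1: 7 trees catch fire, 2 burn out
  T.FTTT
  TF.FTT
  FTFTTT
  .F.TTT
  FTTTTT
  TTTTTT
Step 2: 7 trees catch fire, 7 burn out
  T..FTT
  F...FT
  .F.FTT
  ...TTT
  .FTTTT
  FTTTTT
Step 3: 7 trees catch fire, 7 burn out
  F...FT
  .....F
  ....FT
  ...FTT
  ..FTTT
  .FTTTT
Step 4: 5 trees catch fire, 7 burn out
  .....F
  ......
  .....F
  ....FT
  ...FTT
  ..FTTT
Step 5: 3 trees catch fire, 5 burn out
  ......
  ......
  ......
  .....F
  ....FT
  ...FTT
Step 6: 2 trees catch fire, 3 burn out
  ......
  ......
  ......
  ......
  .....F
  ....FT

......
......
......
......
.....F
....FT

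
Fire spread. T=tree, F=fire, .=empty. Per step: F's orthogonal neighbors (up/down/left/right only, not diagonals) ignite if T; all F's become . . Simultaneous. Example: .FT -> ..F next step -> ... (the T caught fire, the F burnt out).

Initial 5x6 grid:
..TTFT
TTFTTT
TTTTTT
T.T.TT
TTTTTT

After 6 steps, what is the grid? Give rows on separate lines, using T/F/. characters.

Step 1: 7 trees catch fire, 2 burn out
  ..FF.F
  TF.FFT
  TTFTTT
  T.T.TT
  TTTTTT
Step 2: 6 trees catch fire, 7 burn out
  ......
  F....F
  TF.FFT
  T.F.TT
  TTTTTT
Step 3: 4 trees catch fire, 6 burn out
  ......
  ......
  F....F
  T...FT
  TTFTTT
Step 4: 5 trees catch fire, 4 burn out
  ......
  ......
  ......
  F....F
  TF.FFT
Step 5: 2 trees catch fire, 5 burn out
  ......
  ......
  ......
  ......
  F....F
Step 6: 0 trees catch fire, 2 burn out
  ......
  ......
  ......
  ......
  ......

......
......
......
......
......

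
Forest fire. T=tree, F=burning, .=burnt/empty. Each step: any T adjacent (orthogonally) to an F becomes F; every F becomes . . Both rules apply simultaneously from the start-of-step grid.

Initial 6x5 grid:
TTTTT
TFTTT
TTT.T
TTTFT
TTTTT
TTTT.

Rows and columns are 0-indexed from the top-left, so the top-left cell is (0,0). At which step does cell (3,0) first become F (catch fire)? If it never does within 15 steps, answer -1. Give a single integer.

Step 1: cell (3,0)='T' (+7 fires, +2 burnt)
Step 2: cell (3,0)='T' (+10 fires, +7 burnt)
Step 3: cell (3,0)='F' (+5 fires, +10 burnt)
  -> target ignites at step 3
Step 4: cell (3,0)='.' (+3 fires, +5 burnt)
Step 5: cell (3,0)='.' (+1 fires, +3 burnt)
Step 6: cell (3,0)='.' (+0 fires, +1 burnt)
  fire out at step 6

3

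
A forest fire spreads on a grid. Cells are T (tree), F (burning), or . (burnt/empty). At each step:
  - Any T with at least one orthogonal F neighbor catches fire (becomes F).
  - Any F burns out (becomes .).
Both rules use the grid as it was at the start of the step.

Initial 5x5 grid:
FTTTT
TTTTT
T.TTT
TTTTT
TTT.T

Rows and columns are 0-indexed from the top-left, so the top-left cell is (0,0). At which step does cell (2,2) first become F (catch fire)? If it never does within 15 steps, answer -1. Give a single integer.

Step 1: cell (2,2)='T' (+2 fires, +1 burnt)
Step 2: cell (2,2)='T' (+3 fires, +2 burnt)
Step 3: cell (2,2)='T' (+3 fires, +3 burnt)
Step 4: cell (2,2)='F' (+5 fires, +3 burnt)
  -> target ignites at step 4
Step 5: cell (2,2)='.' (+4 fires, +5 burnt)
Step 6: cell (2,2)='.' (+3 fires, +4 burnt)
Step 7: cell (2,2)='.' (+1 fires, +3 burnt)
Step 8: cell (2,2)='.' (+1 fires, +1 burnt)
Step 9: cell (2,2)='.' (+0 fires, +1 burnt)
  fire out at step 9

4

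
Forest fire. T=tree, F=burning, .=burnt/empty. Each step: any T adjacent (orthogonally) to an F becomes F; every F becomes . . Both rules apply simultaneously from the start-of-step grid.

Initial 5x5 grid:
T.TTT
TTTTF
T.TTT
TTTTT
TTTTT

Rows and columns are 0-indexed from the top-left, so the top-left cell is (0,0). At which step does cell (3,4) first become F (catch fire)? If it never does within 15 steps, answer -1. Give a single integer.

Step 1: cell (3,4)='T' (+3 fires, +1 burnt)
Step 2: cell (3,4)='F' (+4 fires, +3 burnt)
  -> target ignites at step 2
Step 3: cell (3,4)='.' (+5 fires, +4 burnt)
Step 4: cell (3,4)='.' (+3 fires, +5 burnt)
Step 5: cell (3,4)='.' (+4 fires, +3 burnt)
Step 6: cell (3,4)='.' (+2 fires, +4 burnt)
Step 7: cell (3,4)='.' (+1 fires, +2 burnt)
Step 8: cell (3,4)='.' (+0 fires, +1 burnt)
  fire out at step 8

2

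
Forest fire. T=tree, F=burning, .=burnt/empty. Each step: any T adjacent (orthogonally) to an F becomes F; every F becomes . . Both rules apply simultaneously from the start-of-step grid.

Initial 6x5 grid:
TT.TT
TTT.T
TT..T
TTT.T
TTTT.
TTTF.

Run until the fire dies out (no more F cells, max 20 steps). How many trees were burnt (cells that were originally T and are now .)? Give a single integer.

Step 1: +2 fires, +1 burnt (F count now 2)
Step 2: +2 fires, +2 burnt (F count now 2)
Step 3: +3 fires, +2 burnt (F count now 3)
Step 4: +2 fires, +3 burnt (F count now 2)
Step 5: +2 fires, +2 burnt (F count now 2)
Step 6: +2 fires, +2 burnt (F count now 2)
Step 7: +3 fires, +2 burnt (F count now 3)
Step 8: +1 fires, +3 burnt (F count now 1)
Step 9: +0 fires, +1 burnt (F count now 0)
Fire out after step 9
Initially T: 22, now '.': 25
Total burnt (originally-T cells now '.'): 17

Answer: 17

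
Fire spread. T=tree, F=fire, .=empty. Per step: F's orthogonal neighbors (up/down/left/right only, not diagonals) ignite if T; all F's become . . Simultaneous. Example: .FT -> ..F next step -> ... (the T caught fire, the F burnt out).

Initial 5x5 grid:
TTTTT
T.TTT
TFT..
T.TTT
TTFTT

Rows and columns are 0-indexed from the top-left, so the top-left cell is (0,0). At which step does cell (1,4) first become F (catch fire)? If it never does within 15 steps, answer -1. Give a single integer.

Step 1: cell (1,4)='T' (+5 fires, +2 burnt)
Step 2: cell (1,4)='T' (+6 fires, +5 burnt)
Step 3: cell (1,4)='T' (+4 fires, +6 burnt)
Step 4: cell (1,4)='F' (+3 fires, +4 burnt)
  -> target ignites at step 4
Step 5: cell (1,4)='.' (+1 fires, +3 burnt)
Step 6: cell (1,4)='.' (+0 fires, +1 burnt)
  fire out at step 6

4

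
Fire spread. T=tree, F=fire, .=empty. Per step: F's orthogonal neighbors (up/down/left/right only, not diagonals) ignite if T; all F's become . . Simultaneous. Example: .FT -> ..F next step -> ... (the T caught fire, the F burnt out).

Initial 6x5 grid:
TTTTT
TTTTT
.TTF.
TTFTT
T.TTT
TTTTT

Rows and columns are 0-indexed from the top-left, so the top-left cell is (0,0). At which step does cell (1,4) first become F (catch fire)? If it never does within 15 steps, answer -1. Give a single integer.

Step 1: cell (1,4)='T' (+5 fires, +2 burnt)
Step 2: cell (1,4)='F' (+8 fires, +5 burnt)
  -> target ignites at step 2
Step 3: cell (1,4)='.' (+7 fires, +8 burnt)
Step 4: cell (1,4)='.' (+4 fires, +7 burnt)
Step 5: cell (1,4)='.' (+1 fires, +4 burnt)
Step 6: cell (1,4)='.' (+0 fires, +1 burnt)
  fire out at step 6

2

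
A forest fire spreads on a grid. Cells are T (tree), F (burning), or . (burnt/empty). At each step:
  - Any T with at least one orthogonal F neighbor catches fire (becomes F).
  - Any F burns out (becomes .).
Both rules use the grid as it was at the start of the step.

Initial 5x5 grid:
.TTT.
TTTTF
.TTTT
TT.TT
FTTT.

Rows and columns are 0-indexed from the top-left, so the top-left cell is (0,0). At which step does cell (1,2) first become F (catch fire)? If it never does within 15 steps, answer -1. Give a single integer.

Step 1: cell (1,2)='T' (+4 fires, +2 burnt)
Step 2: cell (1,2)='F' (+6 fires, +4 burnt)
  -> target ignites at step 2
Step 3: cell (1,2)='.' (+6 fires, +6 burnt)
Step 4: cell (1,2)='.' (+2 fires, +6 burnt)
Step 5: cell (1,2)='.' (+0 fires, +2 burnt)
  fire out at step 5

2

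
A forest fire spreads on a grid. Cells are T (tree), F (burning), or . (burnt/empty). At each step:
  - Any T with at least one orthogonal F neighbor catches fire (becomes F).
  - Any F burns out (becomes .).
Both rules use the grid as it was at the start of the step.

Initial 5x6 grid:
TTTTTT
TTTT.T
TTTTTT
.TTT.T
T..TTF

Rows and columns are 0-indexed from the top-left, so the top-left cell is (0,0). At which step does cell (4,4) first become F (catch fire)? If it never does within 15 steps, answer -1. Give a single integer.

Step 1: cell (4,4)='F' (+2 fires, +1 burnt)
  -> target ignites at step 1
Step 2: cell (4,4)='.' (+2 fires, +2 burnt)
Step 3: cell (4,4)='.' (+3 fires, +2 burnt)
Step 4: cell (4,4)='.' (+3 fires, +3 burnt)
Step 5: cell (4,4)='.' (+4 fires, +3 burnt)
Step 6: cell (4,4)='.' (+3 fires, +4 burnt)
Step 7: cell (4,4)='.' (+3 fires, +3 burnt)
Step 8: cell (4,4)='.' (+2 fires, +3 burnt)
Step 9: cell (4,4)='.' (+1 fires, +2 burnt)
Step 10: cell (4,4)='.' (+0 fires, +1 burnt)
  fire out at step 10

1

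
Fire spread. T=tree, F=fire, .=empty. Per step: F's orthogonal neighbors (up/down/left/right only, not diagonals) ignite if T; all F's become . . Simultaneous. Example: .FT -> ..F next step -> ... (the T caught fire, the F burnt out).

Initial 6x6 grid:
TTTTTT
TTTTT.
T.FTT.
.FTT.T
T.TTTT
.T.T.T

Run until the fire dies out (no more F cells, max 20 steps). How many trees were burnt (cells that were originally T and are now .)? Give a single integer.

Answer: 23

Derivation:
Step 1: +3 fires, +2 burnt (F count now 3)
Step 2: +6 fires, +3 burnt (F count now 6)
Step 3: +5 fires, +6 burnt (F count now 5)
Step 4: +5 fires, +5 burnt (F count now 5)
Step 5: +2 fires, +5 burnt (F count now 2)
Step 6: +2 fires, +2 burnt (F count now 2)
Step 7: +0 fires, +2 burnt (F count now 0)
Fire out after step 7
Initially T: 25, now '.': 34
Total burnt (originally-T cells now '.'): 23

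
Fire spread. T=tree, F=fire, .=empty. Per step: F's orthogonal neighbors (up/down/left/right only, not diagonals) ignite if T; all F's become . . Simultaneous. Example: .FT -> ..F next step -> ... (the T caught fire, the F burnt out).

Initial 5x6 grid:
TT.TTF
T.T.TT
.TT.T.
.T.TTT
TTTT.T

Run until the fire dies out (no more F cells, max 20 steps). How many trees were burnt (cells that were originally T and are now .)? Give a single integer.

Step 1: +2 fires, +1 burnt (F count now 2)
Step 2: +2 fires, +2 burnt (F count now 2)
Step 3: +1 fires, +2 burnt (F count now 1)
Step 4: +1 fires, +1 burnt (F count now 1)
Step 5: +2 fires, +1 burnt (F count now 2)
Step 6: +2 fires, +2 burnt (F count now 2)
Step 7: +1 fires, +2 burnt (F count now 1)
Step 8: +1 fires, +1 burnt (F count now 1)
Step 9: +2 fires, +1 burnt (F count now 2)
Step 10: +1 fires, +2 burnt (F count now 1)
Step 11: +1 fires, +1 burnt (F count now 1)
Step 12: +1 fires, +1 burnt (F count now 1)
Step 13: +0 fires, +1 burnt (F count now 0)
Fire out after step 13
Initially T: 20, now '.': 27
Total burnt (originally-T cells now '.'): 17

Answer: 17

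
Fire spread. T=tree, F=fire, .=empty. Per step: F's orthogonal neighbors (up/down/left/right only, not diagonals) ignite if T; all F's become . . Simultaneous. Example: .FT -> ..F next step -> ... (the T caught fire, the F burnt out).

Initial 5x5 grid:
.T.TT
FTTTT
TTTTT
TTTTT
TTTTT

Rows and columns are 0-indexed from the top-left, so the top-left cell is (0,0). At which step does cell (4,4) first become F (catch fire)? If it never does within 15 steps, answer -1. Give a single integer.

Step 1: cell (4,4)='T' (+2 fires, +1 burnt)
Step 2: cell (4,4)='T' (+4 fires, +2 burnt)
Step 3: cell (4,4)='T' (+4 fires, +4 burnt)
Step 4: cell (4,4)='T' (+5 fires, +4 burnt)
Step 5: cell (4,4)='T' (+4 fires, +5 burnt)
Step 6: cell (4,4)='T' (+2 fires, +4 burnt)
Step 7: cell (4,4)='F' (+1 fires, +2 burnt)
  -> target ignites at step 7
Step 8: cell (4,4)='.' (+0 fires, +1 burnt)
  fire out at step 8

7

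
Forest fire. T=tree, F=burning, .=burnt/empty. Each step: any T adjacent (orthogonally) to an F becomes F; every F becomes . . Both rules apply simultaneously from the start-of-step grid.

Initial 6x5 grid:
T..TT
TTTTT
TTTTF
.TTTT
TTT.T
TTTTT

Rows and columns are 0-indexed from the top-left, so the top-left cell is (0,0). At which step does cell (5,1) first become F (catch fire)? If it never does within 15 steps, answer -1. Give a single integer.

Step 1: cell (5,1)='T' (+3 fires, +1 burnt)
Step 2: cell (5,1)='T' (+5 fires, +3 burnt)
Step 3: cell (5,1)='T' (+5 fires, +5 burnt)
Step 4: cell (5,1)='T' (+5 fires, +5 burnt)
Step 5: cell (5,1)='T' (+3 fires, +5 burnt)
Step 6: cell (5,1)='F' (+3 fires, +3 burnt)
  -> target ignites at step 6
Step 7: cell (5,1)='.' (+1 fires, +3 burnt)
Step 8: cell (5,1)='.' (+0 fires, +1 burnt)
  fire out at step 8

6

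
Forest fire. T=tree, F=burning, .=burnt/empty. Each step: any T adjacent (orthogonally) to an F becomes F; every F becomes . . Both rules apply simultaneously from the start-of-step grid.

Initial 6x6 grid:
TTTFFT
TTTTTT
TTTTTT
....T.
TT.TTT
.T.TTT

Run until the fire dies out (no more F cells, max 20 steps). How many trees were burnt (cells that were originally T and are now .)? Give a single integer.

Step 1: +4 fires, +2 burnt (F count now 4)
Step 2: +5 fires, +4 burnt (F count now 5)
Step 3: +5 fires, +5 burnt (F count now 5)
Step 4: +3 fires, +5 burnt (F count now 3)
Step 5: +4 fires, +3 burnt (F count now 4)
Step 6: +2 fires, +4 burnt (F count now 2)
Step 7: +0 fires, +2 burnt (F count now 0)
Fire out after step 7
Initially T: 26, now '.': 33
Total burnt (originally-T cells now '.'): 23

Answer: 23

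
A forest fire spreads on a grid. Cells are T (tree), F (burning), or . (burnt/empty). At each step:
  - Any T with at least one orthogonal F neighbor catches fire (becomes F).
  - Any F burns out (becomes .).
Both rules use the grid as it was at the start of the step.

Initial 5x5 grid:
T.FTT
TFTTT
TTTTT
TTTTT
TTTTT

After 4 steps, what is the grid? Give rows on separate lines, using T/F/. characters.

Step 1: 4 trees catch fire, 2 burn out
  T..FT
  F.FTT
  TFTTT
  TTTTT
  TTTTT
Step 2: 6 trees catch fire, 4 burn out
  F...F
  ...FT
  F.FTT
  TFTTT
  TTTTT
Step 3: 5 trees catch fire, 6 burn out
  .....
  ....F
  ...FT
  F.FTT
  TFTTT
Step 4: 4 trees catch fire, 5 burn out
  .....
  .....
  ....F
  ...FT
  F.FTT

.....
.....
....F
...FT
F.FTT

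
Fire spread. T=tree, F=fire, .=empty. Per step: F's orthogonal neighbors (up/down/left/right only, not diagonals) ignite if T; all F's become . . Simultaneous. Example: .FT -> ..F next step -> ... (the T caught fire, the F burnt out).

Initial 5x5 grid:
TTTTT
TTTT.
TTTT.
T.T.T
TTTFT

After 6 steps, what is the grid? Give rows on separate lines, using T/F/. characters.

Step 1: 2 trees catch fire, 1 burn out
  TTTTT
  TTTT.
  TTTT.
  T.T.T
  TTF.F
Step 2: 3 trees catch fire, 2 burn out
  TTTTT
  TTTT.
  TTTT.
  T.F.F
  TF...
Step 3: 2 trees catch fire, 3 burn out
  TTTTT
  TTTT.
  TTFT.
  T....
  F....
Step 4: 4 trees catch fire, 2 burn out
  TTTTT
  TTFT.
  TF.F.
  F....
  .....
Step 5: 4 trees catch fire, 4 burn out
  TTFTT
  TF.F.
  F....
  .....
  .....
Step 6: 3 trees catch fire, 4 burn out
  TF.FT
  F....
  .....
  .....
  .....

TF.FT
F....
.....
.....
.....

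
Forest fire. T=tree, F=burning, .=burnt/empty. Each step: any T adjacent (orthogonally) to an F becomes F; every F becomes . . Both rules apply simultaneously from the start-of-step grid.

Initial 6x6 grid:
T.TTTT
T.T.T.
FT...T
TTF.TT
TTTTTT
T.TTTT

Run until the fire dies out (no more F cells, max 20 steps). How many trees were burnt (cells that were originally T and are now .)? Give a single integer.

Answer: 19

Derivation:
Step 1: +5 fires, +2 burnt (F count now 5)
Step 2: +5 fires, +5 burnt (F count now 5)
Step 3: +3 fires, +5 burnt (F count now 3)
Step 4: +3 fires, +3 burnt (F count now 3)
Step 5: +2 fires, +3 burnt (F count now 2)
Step 6: +1 fires, +2 burnt (F count now 1)
Step 7: +0 fires, +1 burnt (F count now 0)
Fire out after step 7
Initially T: 25, now '.': 30
Total burnt (originally-T cells now '.'): 19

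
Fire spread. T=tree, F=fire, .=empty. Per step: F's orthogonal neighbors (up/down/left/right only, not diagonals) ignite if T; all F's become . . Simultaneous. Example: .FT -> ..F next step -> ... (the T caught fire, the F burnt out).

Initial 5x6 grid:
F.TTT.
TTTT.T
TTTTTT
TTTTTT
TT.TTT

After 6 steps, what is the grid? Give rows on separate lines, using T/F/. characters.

Step 1: 1 trees catch fire, 1 burn out
  ..TTT.
  FTTT.T
  TTTTTT
  TTTTTT
  TT.TTT
Step 2: 2 trees catch fire, 1 burn out
  ..TTT.
  .FTT.T
  FTTTTT
  TTTTTT
  TT.TTT
Step 3: 3 trees catch fire, 2 burn out
  ..TTT.
  ..FT.T
  .FTTTT
  FTTTTT
  TT.TTT
Step 4: 5 trees catch fire, 3 burn out
  ..FTT.
  ...F.T
  ..FTTT
  .FTTTT
  FT.TTT
Step 5: 4 trees catch fire, 5 burn out
  ...FT.
  .....T
  ...FTT
  ..FTTT
  .F.TTT
Step 6: 3 trees catch fire, 4 burn out
  ....F.
  .....T
  ....FT
  ...FTT
  ...TTT

....F.
.....T
....FT
...FTT
...TTT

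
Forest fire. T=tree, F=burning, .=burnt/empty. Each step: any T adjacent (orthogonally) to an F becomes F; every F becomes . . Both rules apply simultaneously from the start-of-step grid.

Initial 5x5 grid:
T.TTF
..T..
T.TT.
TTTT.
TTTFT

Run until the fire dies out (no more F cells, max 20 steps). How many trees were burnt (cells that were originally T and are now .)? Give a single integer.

Answer: 14

Derivation:
Step 1: +4 fires, +2 burnt (F count now 4)
Step 2: +4 fires, +4 burnt (F count now 4)
Step 3: +4 fires, +4 burnt (F count now 4)
Step 4: +1 fires, +4 burnt (F count now 1)
Step 5: +1 fires, +1 burnt (F count now 1)
Step 6: +0 fires, +1 burnt (F count now 0)
Fire out after step 6
Initially T: 15, now '.': 24
Total burnt (originally-T cells now '.'): 14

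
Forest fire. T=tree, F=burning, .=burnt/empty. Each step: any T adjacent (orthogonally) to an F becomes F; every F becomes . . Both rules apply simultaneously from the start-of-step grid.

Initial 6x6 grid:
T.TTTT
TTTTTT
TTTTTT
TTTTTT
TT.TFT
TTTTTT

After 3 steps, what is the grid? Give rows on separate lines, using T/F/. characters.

Step 1: 4 trees catch fire, 1 burn out
  T.TTTT
  TTTTTT
  TTTTTT
  TTTTFT
  TT.F.F
  TTTTFT
Step 2: 5 trees catch fire, 4 burn out
  T.TTTT
  TTTTTT
  TTTTFT
  TTTF.F
  TT....
  TTTF.F
Step 3: 5 trees catch fire, 5 burn out
  T.TTTT
  TTTTFT
  TTTF.F
  TTF...
  TT....
  TTF...

T.TTTT
TTTTFT
TTTF.F
TTF...
TT....
TTF...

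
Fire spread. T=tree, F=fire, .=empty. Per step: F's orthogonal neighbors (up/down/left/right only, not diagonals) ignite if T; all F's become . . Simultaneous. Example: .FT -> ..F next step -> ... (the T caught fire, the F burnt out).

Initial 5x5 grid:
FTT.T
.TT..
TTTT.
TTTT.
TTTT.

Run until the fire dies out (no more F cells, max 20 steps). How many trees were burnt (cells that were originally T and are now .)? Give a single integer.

Answer: 16

Derivation:
Step 1: +1 fires, +1 burnt (F count now 1)
Step 2: +2 fires, +1 burnt (F count now 2)
Step 3: +2 fires, +2 burnt (F count now 2)
Step 4: +3 fires, +2 burnt (F count now 3)
Step 5: +4 fires, +3 burnt (F count now 4)
Step 6: +3 fires, +4 burnt (F count now 3)
Step 7: +1 fires, +3 burnt (F count now 1)
Step 8: +0 fires, +1 burnt (F count now 0)
Fire out after step 8
Initially T: 17, now '.': 24
Total burnt (originally-T cells now '.'): 16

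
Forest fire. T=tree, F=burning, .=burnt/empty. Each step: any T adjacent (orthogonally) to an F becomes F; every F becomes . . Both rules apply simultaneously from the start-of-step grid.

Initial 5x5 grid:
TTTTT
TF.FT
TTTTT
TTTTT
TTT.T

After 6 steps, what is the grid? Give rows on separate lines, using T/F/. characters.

Step 1: 6 trees catch fire, 2 burn out
  TFTFT
  F...F
  TFTFT
  TTTTT
  TTT.T
Step 2: 8 trees catch fire, 6 burn out
  F.F.F
  .....
  F.F.F
  TFTFT
  TTT.T
Step 3: 4 trees catch fire, 8 burn out
  .....
  .....
  .....
  F.F.F
  TFT.T
Step 4: 3 trees catch fire, 4 burn out
  .....
  .....
  .....
  .....
  F.F.F
Step 5: 0 trees catch fire, 3 burn out
  .....
  .....
  .....
  .....
  .....
Step 6: 0 trees catch fire, 0 burn out
  .....
  .....
  .....
  .....
  .....

.....
.....
.....
.....
.....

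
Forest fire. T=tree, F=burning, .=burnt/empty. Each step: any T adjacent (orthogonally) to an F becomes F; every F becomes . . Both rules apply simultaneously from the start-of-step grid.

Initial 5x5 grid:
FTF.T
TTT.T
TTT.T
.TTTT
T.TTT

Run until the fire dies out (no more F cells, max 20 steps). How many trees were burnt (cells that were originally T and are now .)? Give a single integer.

Answer: 17

Derivation:
Step 1: +3 fires, +2 burnt (F count now 3)
Step 2: +3 fires, +3 burnt (F count now 3)
Step 3: +2 fires, +3 burnt (F count now 2)
Step 4: +3 fires, +2 burnt (F count now 3)
Step 5: +2 fires, +3 burnt (F count now 2)
Step 6: +2 fires, +2 burnt (F count now 2)
Step 7: +1 fires, +2 burnt (F count now 1)
Step 8: +1 fires, +1 burnt (F count now 1)
Step 9: +0 fires, +1 burnt (F count now 0)
Fire out after step 9
Initially T: 18, now '.': 24
Total burnt (originally-T cells now '.'): 17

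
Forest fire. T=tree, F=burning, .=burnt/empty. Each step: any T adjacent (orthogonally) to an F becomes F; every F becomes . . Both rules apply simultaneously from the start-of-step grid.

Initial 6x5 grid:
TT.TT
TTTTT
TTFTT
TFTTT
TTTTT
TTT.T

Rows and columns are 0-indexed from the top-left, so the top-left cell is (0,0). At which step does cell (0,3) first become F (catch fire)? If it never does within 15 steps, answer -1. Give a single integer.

Step 1: cell (0,3)='T' (+6 fires, +2 burnt)
Step 2: cell (0,3)='T' (+8 fires, +6 burnt)
Step 3: cell (0,3)='F' (+8 fires, +8 burnt)
  -> target ignites at step 3
Step 4: cell (0,3)='.' (+3 fires, +8 burnt)
Step 5: cell (0,3)='.' (+1 fires, +3 burnt)
Step 6: cell (0,3)='.' (+0 fires, +1 burnt)
  fire out at step 6

3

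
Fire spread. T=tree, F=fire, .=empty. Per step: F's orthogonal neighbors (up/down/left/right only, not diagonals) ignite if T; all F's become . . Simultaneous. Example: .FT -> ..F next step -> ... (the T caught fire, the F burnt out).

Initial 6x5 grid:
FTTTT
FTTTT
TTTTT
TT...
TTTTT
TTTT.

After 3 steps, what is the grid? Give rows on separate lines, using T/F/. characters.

Step 1: 3 trees catch fire, 2 burn out
  .FTTT
  .FTTT
  FTTTT
  TT...
  TTTTT
  TTTT.
Step 2: 4 trees catch fire, 3 burn out
  ..FTT
  ..FTT
  .FTTT
  FT...
  TTTTT
  TTTT.
Step 3: 5 trees catch fire, 4 burn out
  ...FT
  ...FT
  ..FTT
  .F...
  FTTTT
  TTTT.

...FT
...FT
..FTT
.F...
FTTTT
TTTT.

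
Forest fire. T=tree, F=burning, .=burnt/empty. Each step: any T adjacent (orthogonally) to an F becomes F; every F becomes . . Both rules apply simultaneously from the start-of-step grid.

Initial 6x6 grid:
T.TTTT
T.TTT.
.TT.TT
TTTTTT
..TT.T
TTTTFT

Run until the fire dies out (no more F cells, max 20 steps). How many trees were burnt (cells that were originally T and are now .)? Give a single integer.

Answer: 25

Derivation:
Step 1: +2 fires, +1 burnt (F count now 2)
Step 2: +3 fires, +2 burnt (F count now 3)
Step 3: +4 fires, +3 burnt (F count now 4)
Step 4: +4 fires, +4 burnt (F count now 4)
Step 5: +3 fires, +4 burnt (F count now 3)
Step 6: +4 fires, +3 burnt (F count now 4)
Step 7: +3 fires, +4 burnt (F count now 3)
Step 8: +2 fires, +3 burnt (F count now 2)
Step 9: +0 fires, +2 burnt (F count now 0)
Fire out after step 9
Initially T: 27, now '.': 34
Total burnt (originally-T cells now '.'): 25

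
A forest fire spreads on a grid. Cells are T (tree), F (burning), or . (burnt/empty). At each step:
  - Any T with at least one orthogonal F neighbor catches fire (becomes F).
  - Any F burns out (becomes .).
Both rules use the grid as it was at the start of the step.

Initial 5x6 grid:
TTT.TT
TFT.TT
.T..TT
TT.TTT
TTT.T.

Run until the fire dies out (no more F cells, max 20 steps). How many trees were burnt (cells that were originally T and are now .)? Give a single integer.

Answer: 11

Derivation:
Step 1: +4 fires, +1 burnt (F count now 4)
Step 2: +3 fires, +4 burnt (F count now 3)
Step 3: +2 fires, +3 burnt (F count now 2)
Step 4: +2 fires, +2 burnt (F count now 2)
Step 5: +0 fires, +2 burnt (F count now 0)
Fire out after step 5
Initially T: 21, now '.': 20
Total burnt (originally-T cells now '.'): 11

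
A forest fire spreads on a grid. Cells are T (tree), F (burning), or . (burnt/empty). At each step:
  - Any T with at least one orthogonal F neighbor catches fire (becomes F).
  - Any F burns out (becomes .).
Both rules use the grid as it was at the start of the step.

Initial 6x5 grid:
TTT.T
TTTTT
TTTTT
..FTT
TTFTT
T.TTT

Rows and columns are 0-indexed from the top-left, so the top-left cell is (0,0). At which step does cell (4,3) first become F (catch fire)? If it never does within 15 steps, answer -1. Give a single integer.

Step 1: cell (4,3)='F' (+5 fires, +2 burnt)
  -> target ignites at step 1
Step 2: cell (4,3)='.' (+7 fires, +5 burnt)
Step 3: cell (4,3)='.' (+7 fires, +7 burnt)
Step 4: cell (4,3)='.' (+3 fires, +7 burnt)
Step 5: cell (4,3)='.' (+2 fires, +3 burnt)
Step 6: cell (4,3)='.' (+0 fires, +2 burnt)
  fire out at step 6

1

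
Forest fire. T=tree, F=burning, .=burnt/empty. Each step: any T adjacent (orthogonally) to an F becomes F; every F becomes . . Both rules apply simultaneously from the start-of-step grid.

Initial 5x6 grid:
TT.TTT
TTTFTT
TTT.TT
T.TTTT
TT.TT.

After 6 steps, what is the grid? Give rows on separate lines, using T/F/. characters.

Step 1: 3 trees catch fire, 1 burn out
  TT.FTT
  TTF.FT
  TTT.TT
  T.TTTT
  TT.TT.
Step 2: 5 trees catch fire, 3 burn out
  TT..FT
  TF...F
  TTF.FT
  T.TTTT
  TT.TT.
Step 3: 7 trees catch fire, 5 burn out
  TF...F
  F.....
  TF...F
  T.FTFT
  TT.TT.
Step 4: 5 trees catch fire, 7 burn out
  F.....
  ......
  F.....
  T..F.F
  TT.TF.
Step 5: 2 trees catch fire, 5 burn out
  ......
  ......
  ......
  F.....
  TT.F..
Step 6: 1 trees catch fire, 2 burn out
  ......
  ......
  ......
  ......
  FT....

......
......
......
......
FT....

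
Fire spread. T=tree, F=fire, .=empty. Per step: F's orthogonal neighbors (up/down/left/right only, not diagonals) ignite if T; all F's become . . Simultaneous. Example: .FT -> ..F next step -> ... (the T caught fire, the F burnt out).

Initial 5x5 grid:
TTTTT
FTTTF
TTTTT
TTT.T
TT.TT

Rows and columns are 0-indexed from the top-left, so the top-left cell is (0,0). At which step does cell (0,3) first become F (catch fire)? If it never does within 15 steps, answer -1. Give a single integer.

Step 1: cell (0,3)='T' (+6 fires, +2 burnt)
Step 2: cell (0,3)='F' (+7 fires, +6 burnt)
  -> target ignites at step 2
Step 3: cell (0,3)='.' (+5 fires, +7 burnt)
Step 4: cell (0,3)='.' (+3 fires, +5 burnt)
Step 5: cell (0,3)='.' (+0 fires, +3 burnt)
  fire out at step 5

2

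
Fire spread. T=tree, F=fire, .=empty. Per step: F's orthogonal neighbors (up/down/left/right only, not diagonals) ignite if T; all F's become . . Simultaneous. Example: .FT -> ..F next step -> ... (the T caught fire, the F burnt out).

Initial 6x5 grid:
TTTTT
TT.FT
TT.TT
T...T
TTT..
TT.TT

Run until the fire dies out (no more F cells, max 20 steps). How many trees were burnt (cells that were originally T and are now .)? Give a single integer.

Answer: 19

Derivation:
Step 1: +3 fires, +1 burnt (F count now 3)
Step 2: +3 fires, +3 burnt (F count now 3)
Step 3: +2 fires, +3 burnt (F count now 2)
Step 4: +2 fires, +2 burnt (F count now 2)
Step 5: +2 fires, +2 burnt (F count now 2)
Step 6: +1 fires, +2 burnt (F count now 1)
Step 7: +1 fires, +1 burnt (F count now 1)
Step 8: +1 fires, +1 burnt (F count now 1)
Step 9: +2 fires, +1 burnt (F count now 2)
Step 10: +2 fires, +2 burnt (F count now 2)
Step 11: +0 fires, +2 burnt (F count now 0)
Fire out after step 11
Initially T: 21, now '.': 28
Total burnt (originally-T cells now '.'): 19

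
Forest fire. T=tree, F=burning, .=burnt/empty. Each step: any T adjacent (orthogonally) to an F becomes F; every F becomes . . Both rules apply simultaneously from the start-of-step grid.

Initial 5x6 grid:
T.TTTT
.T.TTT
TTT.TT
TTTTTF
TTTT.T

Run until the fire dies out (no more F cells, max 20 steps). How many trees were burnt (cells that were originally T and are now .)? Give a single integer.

Answer: 23

Derivation:
Step 1: +3 fires, +1 burnt (F count now 3)
Step 2: +3 fires, +3 burnt (F count now 3)
Step 3: +4 fires, +3 burnt (F count now 4)
Step 4: +5 fires, +4 burnt (F count now 5)
Step 5: +4 fires, +5 burnt (F count now 4)
Step 6: +4 fires, +4 burnt (F count now 4)
Step 7: +0 fires, +4 burnt (F count now 0)
Fire out after step 7
Initially T: 24, now '.': 29
Total burnt (originally-T cells now '.'): 23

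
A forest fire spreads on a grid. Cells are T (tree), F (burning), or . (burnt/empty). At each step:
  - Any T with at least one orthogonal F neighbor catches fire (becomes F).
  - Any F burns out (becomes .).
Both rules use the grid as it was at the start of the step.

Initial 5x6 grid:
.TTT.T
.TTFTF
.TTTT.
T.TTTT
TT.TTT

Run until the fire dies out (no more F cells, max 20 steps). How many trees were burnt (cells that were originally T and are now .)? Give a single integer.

Answer: 18

Derivation:
Step 1: +5 fires, +2 burnt (F count now 5)
Step 2: +5 fires, +5 burnt (F count now 5)
Step 3: +5 fires, +5 burnt (F count now 5)
Step 4: +2 fires, +5 burnt (F count now 2)
Step 5: +1 fires, +2 burnt (F count now 1)
Step 6: +0 fires, +1 burnt (F count now 0)
Fire out after step 6
Initially T: 21, now '.': 27
Total burnt (originally-T cells now '.'): 18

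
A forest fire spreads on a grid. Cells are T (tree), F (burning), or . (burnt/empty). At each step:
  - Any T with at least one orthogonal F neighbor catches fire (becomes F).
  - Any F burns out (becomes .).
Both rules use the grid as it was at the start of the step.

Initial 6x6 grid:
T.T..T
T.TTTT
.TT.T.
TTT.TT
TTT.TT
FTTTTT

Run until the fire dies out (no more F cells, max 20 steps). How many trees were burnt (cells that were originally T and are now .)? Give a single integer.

Answer: 24

Derivation:
Step 1: +2 fires, +1 burnt (F count now 2)
Step 2: +3 fires, +2 burnt (F count now 3)
Step 3: +3 fires, +3 burnt (F count now 3)
Step 4: +3 fires, +3 burnt (F count now 3)
Step 5: +3 fires, +3 burnt (F count now 3)
Step 6: +3 fires, +3 burnt (F count now 3)
Step 7: +4 fires, +3 burnt (F count now 4)
Step 8: +1 fires, +4 burnt (F count now 1)
Step 9: +1 fires, +1 burnt (F count now 1)
Step 10: +1 fires, +1 burnt (F count now 1)
Step 11: +0 fires, +1 burnt (F count now 0)
Fire out after step 11
Initially T: 26, now '.': 34
Total burnt (originally-T cells now '.'): 24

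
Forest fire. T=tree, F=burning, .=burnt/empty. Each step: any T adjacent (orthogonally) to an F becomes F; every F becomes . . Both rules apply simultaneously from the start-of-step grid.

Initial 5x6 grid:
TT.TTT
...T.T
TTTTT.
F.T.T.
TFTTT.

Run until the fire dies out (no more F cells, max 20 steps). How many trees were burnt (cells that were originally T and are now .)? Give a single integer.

Answer: 16

Derivation:
Step 1: +3 fires, +2 burnt (F count now 3)
Step 2: +3 fires, +3 burnt (F count now 3)
Step 3: +2 fires, +3 burnt (F count now 2)
Step 4: +2 fires, +2 burnt (F count now 2)
Step 5: +2 fires, +2 burnt (F count now 2)
Step 6: +1 fires, +2 burnt (F count now 1)
Step 7: +1 fires, +1 burnt (F count now 1)
Step 8: +1 fires, +1 burnt (F count now 1)
Step 9: +1 fires, +1 burnt (F count now 1)
Step 10: +0 fires, +1 burnt (F count now 0)
Fire out after step 10
Initially T: 18, now '.': 28
Total burnt (originally-T cells now '.'): 16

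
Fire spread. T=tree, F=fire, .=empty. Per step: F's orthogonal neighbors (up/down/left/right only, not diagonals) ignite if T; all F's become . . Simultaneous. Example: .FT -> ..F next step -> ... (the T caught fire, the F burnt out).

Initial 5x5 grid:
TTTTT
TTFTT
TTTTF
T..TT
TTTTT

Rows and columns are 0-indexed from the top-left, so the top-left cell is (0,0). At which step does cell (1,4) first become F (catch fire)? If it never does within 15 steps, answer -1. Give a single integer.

Step 1: cell (1,4)='F' (+7 fires, +2 burnt)
  -> target ignites at step 1
Step 2: cell (1,4)='.' (+7 fires, +7 burnt)
Step 3: cell (1,4)='.' (+3 fires, +7 burnt)
Step 4: cell (1,4)='.' (+2 fires, +3 burnt)
Step 5: cell (1,4)='.' (+2 fires, +2 burnt)
Step 6: cell (1,4)='.' (+0 fires, +2 burnt)
  fire out at step 6

1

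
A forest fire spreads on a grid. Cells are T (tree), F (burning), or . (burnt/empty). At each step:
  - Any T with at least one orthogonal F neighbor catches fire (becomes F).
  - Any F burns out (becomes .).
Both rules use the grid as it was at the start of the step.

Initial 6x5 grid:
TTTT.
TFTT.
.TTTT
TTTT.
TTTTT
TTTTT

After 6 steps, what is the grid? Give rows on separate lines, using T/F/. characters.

Step 1: 4 trees catch fire, 1 burn out
  TFTT.
  F.FT.
  .FTTT
  TTTT.
  TTTTT
  TTTTT
Step 2: 5 trees catch fire, 4 burn out
  F.FT.
  ...F.
  ..FTT
  TFTT.
  TTTTT
  TTTTT
Step 3: 5 trees catch fire, 5 burn out
  ...F.
  .....
  ...FT
  F.FT.
  TFTTT
  TTTTT
Step 4: 5 trees catch fire, 5 burn out
  .....
  .....
  ....F
  ...F.
  F.FTT
  TFTTT
Step 5: 3 trees catch fire, 5 burn out
  .....
  .....
  .....
  .....
  ...FT
  F.FTT
Step 6: 2 trees catch fire, 3 burn out
  .....
  .....
  .....
  .....
  ....F
  ...FT

.....
.....
.....
.....
....F
...FT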